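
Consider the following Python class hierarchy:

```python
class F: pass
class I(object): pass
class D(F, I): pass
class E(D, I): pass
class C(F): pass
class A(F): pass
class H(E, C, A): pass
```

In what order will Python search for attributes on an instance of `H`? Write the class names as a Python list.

L[H] = H + merge(L[E], L[C], L[A], [E C A])
  take E:  [E D F I object] + [C F object] + [A F object] + [E C A]
  take D:  [D F I object] + [C F object] + [A F object] + [C A]
  take C:  [F I object] + [C F object] + [A F object] + [C A]
  take A:  [F I object] + [F object] + [A F object] + [A]
  take F:  [F I object] + [F object] + [F object]
  take I:  [I object] + [object] + [object]
  take object:  [object] + [object] + [object]

[H, E, D, C, A, F, I, object]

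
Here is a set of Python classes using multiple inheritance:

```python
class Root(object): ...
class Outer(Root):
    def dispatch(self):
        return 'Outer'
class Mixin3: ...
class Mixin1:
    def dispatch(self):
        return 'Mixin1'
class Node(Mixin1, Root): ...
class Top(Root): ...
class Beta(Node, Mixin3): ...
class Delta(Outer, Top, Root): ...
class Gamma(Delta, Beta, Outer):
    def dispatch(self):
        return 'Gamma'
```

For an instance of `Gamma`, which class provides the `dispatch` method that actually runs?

L[Gamma] = Gamma + merge(L[Delta], L[Beta], L[Outer], [Delta Beta Outer])
  take Delta:  [Delta Outer Top Root object] + [Beta Node Mixin1 Root Mixin3 object] + [Outer Root object] + [Delta Beta Outer]
  take Beta:  [Outer Top Root object] + [Beta Node Mixin1 Root Mixin3 object] + [Outer Root object] + [Beta Outer]
  take Outer:  [Outer Top Root object] + [Node Mixin1 Root Mixin3 object] + [Outer Root object] + [Outer]
  take Top:  [Top Root object] + [Node Mixin1 Root Mixin3 object] + [Root object]
  take Node:  [Root object] + [Node Mixin1 Root Mixin3 object] + [Root object]
  take Mixin1:  [Root object] + [Mixin1 Root Mixin3 object] + [Root object]
  take Root:  [Root object] + [Root Mixin3 object] + [Root object]
  take Mixin3:  [object] + [Mixin3 object] + [object]
  take object:  [object] + [object] + [object]
MRO: Gamma Delta Beta Outer Top Node Mixin1 Root Mixin3 object
dispatch is defined in: Gamma, Mixin1, Outer. First along the MRO is Gamma.

Gamma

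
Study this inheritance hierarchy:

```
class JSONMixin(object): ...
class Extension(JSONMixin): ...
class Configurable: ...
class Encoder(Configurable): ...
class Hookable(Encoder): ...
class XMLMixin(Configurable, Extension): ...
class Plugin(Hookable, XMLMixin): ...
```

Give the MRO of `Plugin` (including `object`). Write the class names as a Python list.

L[Plugin] = Plugin + merge(L[Hookable], L[XMLMixin], [Hookable XMLMixin])
  take Hookable:  [Hookable Encoder Configurable object] + [XMLMixin Configurable Extension JSONMixin object] + [Hookable XMLMixin]
  take Encoder:  [Encoder Configurable object] + [XMLMixin Configurable Extension JSONMixin object] + [XMLMixin]
  take XMLMixin:  [Configurable object] + [XMLMixin Configurable Extension JSONMixin object] + [XMLMixin]
  take Configurable:  [Configurable object] + [Configurable Extension JSONMixin object]
  take Extension:  [object] + [Extension JSONMixin object]
  take JSONMixin:  [object] + [JSONMixin object]
  take object:  [object] + [object]

[Plugin, Hookable, Encoder, XMLMixin, Configurable, Extension, JSONMixin, object]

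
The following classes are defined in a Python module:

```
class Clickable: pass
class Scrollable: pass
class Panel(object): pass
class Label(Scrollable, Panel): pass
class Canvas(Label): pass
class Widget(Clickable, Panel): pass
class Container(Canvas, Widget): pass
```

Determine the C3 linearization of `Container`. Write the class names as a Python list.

[Container, Canvas, Label, Scrollable, Widget, Clickable, Panel, object]

L[Container] = Container + merge(L[Canvas], L[Widget], [Canvas Widget])
  take Canvas:  [Canvas Label Scrollable Panel object] + [Widget Clickable Panel object] + [Canvas Widget]
  take Label:  [Label Scrollable Panel object] + [Widget Clickable Panel object] + [Widget]
  take Scrollable:  [Scrollable Panel object] + [Widget Clickable Panel object] + [Widget]
  take Widget:  [Panel object] + [Widget Clickable Panel object] + [Widget]
  take Clickable:  [Panel object] + [Clickable Panel object]
  take Panel:  [Panel object] + [Panel object]
  take object:  [object] + [object]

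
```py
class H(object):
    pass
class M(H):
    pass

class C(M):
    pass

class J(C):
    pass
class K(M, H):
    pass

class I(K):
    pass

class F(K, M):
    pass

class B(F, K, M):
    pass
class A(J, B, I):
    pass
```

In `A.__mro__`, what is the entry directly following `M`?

L[A] = A + merge(L[J], L[B], L[I], [J B I])
  take J:  [J C M H object] + [B F K M H object] + [I K M H object] + [J B I]
  take C:  [C M H object] + [B F K M H object] + [I K M H object] + [B I]
  take B:  [M H object] + [B F K M H object] + [I K M H object] + [B I]
  take F:  [M H object] + [F K M H object] + [I K M H object] + [I]
  take I:  [M H object] + [K M H object] + [I K M H object] + [I]
  take K:  [M H object] + [K M H object] + [K M H object]
  take M:  [M H object] + [M H object] + [M H object]
  take H:  [H object] + [H object] + [H object]
  take object:  [object] + [object] + [object]
MRO: A J C B F I K M H object
M is at position 7; next is H.

H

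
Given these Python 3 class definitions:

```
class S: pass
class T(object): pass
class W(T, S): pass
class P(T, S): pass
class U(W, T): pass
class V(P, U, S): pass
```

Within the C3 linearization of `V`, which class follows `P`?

L[V] = V + merge(L[P], L[U], L[S], [P U S])
  take P:  [P T S object] + [U W T S object] + [S object] + [P U S]
  take U:  [T S object] + [U W T S object] + [S object] + [U S]
  take W:  [T S object] + [W T S object] + [S object] + [S]
  take T:  [T S object] + [T S object] + [S object] + [S]
  take S:  [S object] + [S object] + [S object] + [S]
  take object:  [object] + [object] + [object]
MRO: V P U W T S object
P is at position 1; next is U.

U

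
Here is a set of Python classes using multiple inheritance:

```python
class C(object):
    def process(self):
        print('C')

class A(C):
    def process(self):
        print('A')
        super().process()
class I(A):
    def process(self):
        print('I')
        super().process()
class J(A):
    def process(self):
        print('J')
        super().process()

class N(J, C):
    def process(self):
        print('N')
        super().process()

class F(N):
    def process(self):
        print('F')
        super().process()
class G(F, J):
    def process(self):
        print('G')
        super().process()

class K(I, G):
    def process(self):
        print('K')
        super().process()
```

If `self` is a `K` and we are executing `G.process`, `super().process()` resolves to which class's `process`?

F

L[K] = K + merge(L[I], L[G], [I G])
  take I:  [I A C object] + [G F N J A C object] + [I G]
  take G:  [A C object] + [G F N J A C object] + [G]
  take F:  [A C object] + [F N J A C object]
  take N:  [A C object] + [N J A C object]
  take J:  [A C object] + [J A C object]
  take A:  [A C object] + [A C object]
  take C:  [C object] + [C object]
  take object:  [object] + [object]
MRO: K I G F N J A C object
super() in G.process on a K instance goes to the class after G in K's MRO: F.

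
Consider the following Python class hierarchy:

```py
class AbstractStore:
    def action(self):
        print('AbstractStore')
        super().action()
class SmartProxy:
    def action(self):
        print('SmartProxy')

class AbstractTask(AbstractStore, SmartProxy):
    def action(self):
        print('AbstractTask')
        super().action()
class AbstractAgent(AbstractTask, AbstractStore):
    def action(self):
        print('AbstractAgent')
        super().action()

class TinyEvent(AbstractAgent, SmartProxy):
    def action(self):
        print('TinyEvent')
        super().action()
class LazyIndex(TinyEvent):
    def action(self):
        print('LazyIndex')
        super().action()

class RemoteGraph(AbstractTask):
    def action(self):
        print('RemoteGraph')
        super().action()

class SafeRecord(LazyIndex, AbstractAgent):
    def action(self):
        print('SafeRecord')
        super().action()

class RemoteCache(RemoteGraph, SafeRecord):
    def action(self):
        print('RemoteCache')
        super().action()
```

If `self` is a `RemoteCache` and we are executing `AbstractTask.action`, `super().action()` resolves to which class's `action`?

L[RemoteCache] = RemoteCache + merge(L[RemoteGraph], L[SafeRecord], [RemoteGraph SafeRecord])
  take RemoteGraph:  [RemoteGraph AbstractTask AbstractStore SmartProxy object] + [SafeRecord LazyIndex TinyEvent AbstractAgent AbstractTask AbstractStore SmartProxy object] + [RemoteGraph SafeRecord]
  take SafeRecord:  [AbstractTask AbstractStore SmartProxy object] + [SafeRecord LazyIndex TinyEvent AbstractAgent AbstractTask AbstractStore SmartProxy object] + [SafeRecord]
  take LazyIndex:  [AbstractTask AbstractStore SmartProxy object] + [LazyIndex TinyEvent AbstractAgent AbstractTask AbstractStore SmartProxy object]
  take TinyEvent:  [AbstractTask AbstractStore SmartProxy object] + [TinyEvent AbstractAgent AbstractTask AbstractStore SmartProxy object]
  take AbstractAgent:  [AbstractTask AbstractStore SmartProxy object] + [AbstractAgent AbstractTask AbstractStore SmartProxy object]
  take AbstractTask:  [AbstractTask AbstractStore SmartProxy object] + [AbstractTask AbstractStore SmartProxy object]
  take AbstractStore:  [AbstractStore SmartProxy object] + [AbstractStore SmartProxy object]
  take SmartProxy:  [SmartProxy object] + [SmartProxy object]
  take object:  [object] + [object]
MRO: RemoteCache RemoteGraph SafeRecord LazyIndex TinyEvent AbstractAgent AbstractTask AbstractStore SmartProxy object
super() in AbstractTask.action on a RemoteCache instance goes to the class after AbstractTask in RemoteCache's MRO: AbstractStore.

AbstractStore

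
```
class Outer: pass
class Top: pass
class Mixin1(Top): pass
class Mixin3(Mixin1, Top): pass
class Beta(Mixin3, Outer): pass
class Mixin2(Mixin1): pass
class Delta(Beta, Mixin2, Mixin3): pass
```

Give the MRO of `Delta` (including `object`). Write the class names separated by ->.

Delta -> Beta -> Mixin2 -> Mixin3 -> Mixin1 -> Top -> Outer -> object

L[Delta] = Delta + merge(L[Beta], L[Mixin2], L[Mixin3], [Beta Mixin2 Mixin3])
  take Beta:  [Beta Mixin3 Mixin1 Top Outer object] + [Mixin2 Mixin1 Top object] + [Mixin3 Mixin1 Top object] + [Beta Mixin2 Mixin3]
  take Mixin2:  [Mixin3 Mixin1 Top Outer object] + [Mixin2 Mixin1 Top object] + [Mixin3 Mixin1 Top object] + [Mixin2 Mixin3]
  take Mixin3:  [Mixin3 Mixin1 Top Outer object] + [Mixin1 Top object] + [Mixin3 Mixin1 Top object] + [Mixin3]
  take Mixin1:  [Mixin1 Top Outer object] + [Mixin1 Top object] + [Mixin1 Top object]
  take Top:  [Top Outer object] + [Top object] + [Top object]
  take Outer:  [Outer object] + [object] + [object]
  take object:  [object] + [object] + [object]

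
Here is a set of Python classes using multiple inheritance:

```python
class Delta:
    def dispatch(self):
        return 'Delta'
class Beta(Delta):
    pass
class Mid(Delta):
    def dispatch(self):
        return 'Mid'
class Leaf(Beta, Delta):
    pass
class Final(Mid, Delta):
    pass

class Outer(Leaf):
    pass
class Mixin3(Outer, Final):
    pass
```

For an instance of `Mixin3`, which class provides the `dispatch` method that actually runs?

L[Mixin3] = Mixin3 + merge(L[Outer], L[Final], [Outer Final])
  take Outer:  [Outer Leaf Beta Delta object] + [Final Mid Delta object] + [Outer Final]
  take Leaf:  [Leaf Beta Delta object] + [Final Mid Delta object] + [Final]
  take Beta:  [Beta Delta object] + [Final Mid Delta object] + [Final]
  take Final:  [Delta object] + [Final Mid Delta object] + [Final]
  take Mid:  [Delta object] + [Mid Delta object]
  take Delta:  [Delta object] + [Delta object]
  take object:  [object] + [object]
MRO: Mixin3 Outer Leaf Beta Final Mid Delta object
dispatch is defined in: Delta, Mid. First along the MRO is Mid.

Mid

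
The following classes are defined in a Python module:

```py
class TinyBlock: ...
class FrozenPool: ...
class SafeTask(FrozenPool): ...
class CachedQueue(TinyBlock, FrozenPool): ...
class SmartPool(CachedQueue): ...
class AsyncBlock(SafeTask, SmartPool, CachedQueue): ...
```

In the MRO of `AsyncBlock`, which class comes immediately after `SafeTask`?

SmartPool

L[AsyncBlock] = AsyncBlock + merge(L[SafeTask], L[SmartPool], L[CachedQueue], [SafeTask SmartPool CachedQueue])
  take SafeTask:  [SafeTask FrozenPool object] + [SmartPool CachedQueue TinyBlock FrozenPool object] + [CachedQueue TinyBlock FrozenPool object] + [SafeTask SmartPool CachedQueue]
  take SmartPool:  [FrozenPool object] + [SmartPool CachedQueue TinyBlock FrozenPool object] + [CachedQueue TinyBlock FrozenPool object] + [SmartPool CachedQueue]
  take CachedQueue:  [FrozenPool object] + [CachedQueue TinyBlock FrozenPool object] + [CachedQueue TinyBlock FrozenPool object] + [CachedQueue]
  take TinyBlock:  [FrozenPool object] + [TinyBlock FrozenPool object] + [TinyBlock FrozenPool object]
  take FrozenPool:  [FrozenPool object] + [FrozenPool object] + [FrozenPool object]
  take object:  [object] + [object] + [object]
MRO: AsyncBlock SafeTask SmartPool CachedQueue TinyBlock FrozenPool object
SafeTask is at position 1; next is SmartPool.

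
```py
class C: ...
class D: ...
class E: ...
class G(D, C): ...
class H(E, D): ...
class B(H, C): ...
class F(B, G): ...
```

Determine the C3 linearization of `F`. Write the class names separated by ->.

L[F] = F + merge(L[B], L[G], [B G])
  take B:  [B H E D C object] + [G D C object] + [B G]
  take H:  [H E D C object] + [G D C object] + [G]
  take E:  [E D C object] + [G D C object] + [G]
  take G:  [D C object] + [G D C object] + [G]
  take D:  [D C object] + [D C object]
  take C:  [C object] + [C object]
  take object:  [object] + [object]

F -> B -> H -> E -> G -> D -> C -> object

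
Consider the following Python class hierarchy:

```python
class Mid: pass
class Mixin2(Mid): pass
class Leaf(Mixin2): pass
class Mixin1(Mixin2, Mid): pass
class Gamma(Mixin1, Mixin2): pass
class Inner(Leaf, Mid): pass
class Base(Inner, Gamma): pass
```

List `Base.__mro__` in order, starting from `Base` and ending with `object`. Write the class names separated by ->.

Base -> Inner -> Leaf -> Gamma -> Mixin1 -> Mixin2 -> Mid -> object

L[Base] = Base + merge(L[Inner], L[Gamma], [Inner Gamma])
  take Inner:  [Inner Leaf Mixin2 Mid object] + [Gamma Mixin1 Mixin2 Mid object] + [Inner Gamma]
  take Leaf:  [Leaf Mixin2 Mid object] + [Gamma Mixin1 Mixin2 Mid object] + [Gamma]
  take Gamma:  [Mixin2 Mid object] + [Gamma Mixin1 Mixin2 Mid object] + [Gamma]
  take Mixin1:  [Mixin2 Mid object] + [Mixin1 Mixin2 Mid object]
  take Mixin2:  [Mixin2 Mid object] + [Mixin2 Mid object]
  take Mid:  [Mid object] + [Mid object]
  take object:  [object] + [object]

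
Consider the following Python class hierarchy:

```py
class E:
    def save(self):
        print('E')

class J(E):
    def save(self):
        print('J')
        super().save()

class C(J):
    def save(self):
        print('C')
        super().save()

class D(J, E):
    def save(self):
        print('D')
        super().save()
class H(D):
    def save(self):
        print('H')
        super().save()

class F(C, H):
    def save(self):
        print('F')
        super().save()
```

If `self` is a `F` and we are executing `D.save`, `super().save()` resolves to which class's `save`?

J

L[F] = F + merge(L[C], L[H], [C H])
  take C:  [C J E object] + [H D J E object] + [C H]
  take H:  [J E object] + [H D J E object] + [H]
  take D:  [J E object] + [D J E object]
  take J:  [J E object] + [J E object]
  take E:  [E object] + [E object]
  take object:  [object] + [object]
MRO: F C H D J E object
super() in D.save on a F instance goes to the class after D in F's MRO: J.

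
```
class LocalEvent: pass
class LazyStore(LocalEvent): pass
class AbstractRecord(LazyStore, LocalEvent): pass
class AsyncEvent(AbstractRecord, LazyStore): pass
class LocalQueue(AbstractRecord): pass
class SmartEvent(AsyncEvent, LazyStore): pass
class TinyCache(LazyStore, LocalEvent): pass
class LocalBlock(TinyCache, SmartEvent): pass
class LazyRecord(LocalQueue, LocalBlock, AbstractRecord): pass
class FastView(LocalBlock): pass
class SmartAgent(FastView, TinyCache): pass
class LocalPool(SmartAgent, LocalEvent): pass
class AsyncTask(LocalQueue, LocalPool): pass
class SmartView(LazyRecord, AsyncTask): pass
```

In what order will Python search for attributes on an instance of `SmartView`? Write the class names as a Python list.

[SmartView, LazyRecord, AsyncTask, LocalQueue, LocalPool, SmartAgent, FastView, LocalBlock, TinyCache, SmartEvent, AsyncEvent, AbstractRecord, LazyStore, LocalEvent, object]

L[SmartView] = SmartView + merge(L[LazyRecord], L[AsyncTask], [LazyRecord AsyncTask])
  take LazyRecord:  [LazyRecord LocalQueue LocalBlock TinyCache SmartEvent AsyncEvent AbstractRecord LazyStore LocalEvent object] + [AsyncTask LocalQueue LocalPool SmartAgent FastView LocalBlock TinyCache SmartEvent AsyncEvent AbstractRecord LazyStore LocalEvent object] + [LazyRecord AsyncTask]
  take AsyncTask:  [LocalQueue LocalBlock TinyCache SmartEvent AsyncEvent AbstractRecord LazyStore LocalEvent object] + [AsyncTask LocalQueue LocalPool SmartAgent FastView LocalBlock TinyCache SmartEvent AsyncEvent AbstractRecord LazyStore LocalEvent object] + [AsyncTask]
  take LocalQueue:  [LocalQueue LocalBlock TinyCache SmartEvent AsyncEvent AbstractRecord LazyStore LocalEvent object] + [LocalQueue LocalPool SmartAgent FastView LocalBlock TinyCache SmartEvent AsyncEvent AbstractRecord LazyStore LocalEvent object]
  take LocalPool:  [LocalBlock TinyCache SmartEvent AsyncEvent AbstractRecord LazyStore LocalEvent object] + [LocalPool SmartAgent FastView LocalBlock TinyCache SmartEvent AsyncEvent AbstractRecord LazyStore LocalEvent object]
  take SmartAgent:  [LocalBlock TinyCache SmartEvent AsyncEvent AbstractRecord LazyStore LocalEvent object] + [SmartAgent FastView LocalBlock TinyCache SmartEvent AsyncEvent AbstractRecord LazyStore LocalEvent object]
  take FastView:  [LocalBlock TinyCache SmartEvent AsyncEvent AbstractRecord LazyStore LocalEvent object] + [FastView LocalBlock TinyCache SmartEvent AsyncEvent AbstractRecord LazyStore LocalEvent object]
  take LocalBlock:  [LocalBlock TinyCache SmartEvent AsyncEvent AbstractRecord LazyStore LocalEvent object] + [LocalBlock TinyCache SmartEvent AsyncEvent AbstractRecord LazyStore LocalEvent object]
  take TinyCache:  [TinyCache SmartEvent AsyncEvent AbstractRecord LazyStore LocalEvent object] + [TinyCache SmartEvent AsyncEvent AbstractRecord LazyStore LocalEvent object]
  take SmartEvent:  [SmartEvent AsyncEvent AbstractRecord LazyStore LocalEvent object] + [SmartEvent AsyncEvent AbstractRecord LazyStore LocalEvent object]
  take AsyncEvent:  [AsyncEvent AbstractRecord LazyStore LocalEvent object] + [AsyncEvent AbstractRecord LazyStore LocalEvent object]
  take AbstractRecord:  [AbstractRecord LazyStore LocalEvent object] + [AbstractRecord LazyStore LocalEvent object]
  take LazyStore:  [LazyStore LocalEvent object] + [LazyStore LocalEvent object]
  take LocalEvent:  [LocalEvent object] + [LocalEvent object]
  take object:  [object] + [object]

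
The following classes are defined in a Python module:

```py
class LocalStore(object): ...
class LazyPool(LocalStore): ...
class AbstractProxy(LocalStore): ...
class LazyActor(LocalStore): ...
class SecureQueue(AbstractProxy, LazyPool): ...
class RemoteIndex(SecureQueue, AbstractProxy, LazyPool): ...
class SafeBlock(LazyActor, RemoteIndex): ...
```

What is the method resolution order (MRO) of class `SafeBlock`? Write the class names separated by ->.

L[SafeBlock] = SafeBlock + merge(L[LazyActor], L[RemoteIndex], [LazyActor RemoteIndex])
  take LazyActor:  [LazyActor LocalStore object] + [RemoteIndex SecureQueue AbstractProxy LazyPool LocalStore object] + [LazyActor RemoteIndex]
  take RemoteIndex:  [LocalStore object] + [RemoteIndex SecureQueue AbstractProxy LazyPool LocalStore object] + [RemoteIndex]
  take SecureQueue:  [LocalStore object] + [SecureQueue AbstractProxy LazyPool LocalStore object]
  take AbstractProxy:  [LocalStore object] + [AbstractProxy LazyPool LocalStore object]
  take LazyPool:  [LocalStore object] + [LazyPool LocalStore object]
  take LocalStore:  [LocalStore object] + [LocalStore object]
  take object:  [object] + [object]

SafeBlock -> LazyActor -> RemoteIndex -> SecureQueue -> AbstractProxy -> LazyPool -> LocalStore -> object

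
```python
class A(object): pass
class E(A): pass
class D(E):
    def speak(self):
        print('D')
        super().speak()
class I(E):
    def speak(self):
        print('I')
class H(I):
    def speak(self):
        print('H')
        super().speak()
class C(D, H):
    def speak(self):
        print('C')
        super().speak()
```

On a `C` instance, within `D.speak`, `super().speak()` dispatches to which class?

L[C] = C + merge(L[D], L[H], [D H])
  take D:  [D E A object] + [H I E A object] + [D H]
  take H:  [E A object] + [H I E A object] + [H]
  take I:  [E A object] + [I E A object]
  take E:  [E A object] + [E A object]
  take A:  [A object] + [A object]
  take object:  [object] + [object]
MRO: C D H I E A object
super() in D.speak on a C instance goes to the class after D in C's MRO: H.

H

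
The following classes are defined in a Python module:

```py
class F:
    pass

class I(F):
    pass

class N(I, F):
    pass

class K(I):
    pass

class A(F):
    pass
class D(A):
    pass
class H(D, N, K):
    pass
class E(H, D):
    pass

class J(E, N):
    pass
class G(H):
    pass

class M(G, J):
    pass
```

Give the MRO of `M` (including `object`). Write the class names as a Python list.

L[M] = M + merge(L[G], L[J], [G J])
  take G:  [G H D A N K I F object] + [J E H D A N K I F object] + [G J]
  take J:  [H D A N K I F object] + [J E H D A N K I F object] + [J]
  take E:  [H D A N K I F object] + [E H D A N K I F object]
  take H:  [H D A N K I F object] + [H D A N K I F object]
  take D:  [D A N K I F object] + [D A N K I F object]
  take A:  [A N K I F object] + [A N K I F object]
  take N:  [N K I F object] + [N K I F object]
  take K:  [K I F object] + [K I F object]
  take I:  [I F object] + [I F object]
  take F:  [F object] + [F object]
  take object:  [object] + [object]

[M, G, J, E, H, D, A, N, K, I, F, object]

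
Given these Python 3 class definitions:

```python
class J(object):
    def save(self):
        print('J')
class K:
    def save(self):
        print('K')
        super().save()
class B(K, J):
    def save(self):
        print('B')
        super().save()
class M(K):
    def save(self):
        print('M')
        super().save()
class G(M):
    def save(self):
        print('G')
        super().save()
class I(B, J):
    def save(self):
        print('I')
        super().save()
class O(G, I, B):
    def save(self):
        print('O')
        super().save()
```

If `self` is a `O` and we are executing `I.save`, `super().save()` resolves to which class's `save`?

L[O] = O + merge(L[G], L[I], L[B], [G I B])
  take G:  [G M K object] + [I B K J object] + [B K J object] + [G I B]
  take M:  [M K object] + [I B K J object] + [B K J object] + [I B]
  take I:  [K object] + [I B K J object] + [B K J object] + [I B]
  take B:  [K object] + [B K J object] + [B K J object] + [B]
  take K:  [K object] + [K J object] + [K J object]
  take J:  [object] + [J object] + [J object]
  take object:  [object] + [object] + [object]
MRO: O G M I B K J object
super() in I.save on a O instance goes to the class after I in O's MRO: B.

B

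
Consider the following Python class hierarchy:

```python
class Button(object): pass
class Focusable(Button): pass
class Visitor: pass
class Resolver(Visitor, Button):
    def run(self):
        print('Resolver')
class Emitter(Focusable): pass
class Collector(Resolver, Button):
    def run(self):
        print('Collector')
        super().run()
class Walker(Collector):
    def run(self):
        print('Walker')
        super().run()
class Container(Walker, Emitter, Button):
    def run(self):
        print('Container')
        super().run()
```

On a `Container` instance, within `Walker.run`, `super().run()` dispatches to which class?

L[Container] = Container + merge(L[Walker], L[Emitter], L[Button], [Walker Emitter Button])
  take Walker:  [Walker Collector Resolver Visitor Button object] + [Emitter Focusable Button object] + [Button object] + [Walker Emitter Button]
  take Collector:  [Collector Resolver Visitor Button object] + [Emitter Focusable Button object] + [Button object] + [Emitter Button]
  take Resolver:  [Resolver Visitor Button object] + [Emitter Focusable Button object] + [Button object] + [Emitter Button]
  take Visitor:  [Visitor Button object] + [Emitter Focusable Button object] + [Button object] + [Emitter Button]
  take Emitter:  [Button object] + [Emitter Focusable Button object] + [Button object] + [Emitter Button]
  take Focusable:  [Button object] + [Focusable Button object] + [Button object] + [Button]
  take Button:  [Button object] + [Button object] + [Button object] + [Button]
  take object:  [object] + [object] + [object]
MRO: Container Walker Collector Resolver Visitor Emitter Focusable Button object
super() in Walker.run on a Container instance goes to the class after Walker in Container's MRO: Collector.

Collector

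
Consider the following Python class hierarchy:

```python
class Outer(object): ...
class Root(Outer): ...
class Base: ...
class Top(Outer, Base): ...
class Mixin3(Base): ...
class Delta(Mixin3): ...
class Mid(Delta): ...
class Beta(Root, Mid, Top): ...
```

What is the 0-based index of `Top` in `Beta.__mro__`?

L[Beta] = Beta + merge(L[Root], L[Mid], L[Top], [Root Mid Top])
  take Root:  [Root Outer object] + [Mid Delta Mixin3 Base object] + [Top Outer Base object] + [Root Mid Top]
  take Mid:  [Outer object] + [Mid Delta Mixin3 Base object] + [Top Outer Base object] + [Mid Top]
  take Delta:  [Outer object] + [Delta Mixin3 Base object] + [Top Outer Base object] + [Top]
  take Mixin3:  [Outer object] + [Mixin3 Base object] + [Top Outer Base object] + [Top]
  take Top:  [Outer object] + [Base object] + [Top Outer Base object] + [Top]
  take Outer:  [Outer object] + [Base object] + [Outer Base object]
  take Base:  [object] + [Base object] + [Base object]
  take object:  [object] + [object] + [object]
MRO: Beta Root Mid Delta Mixin3 Top Outer Base object
Top sits at index 5.

5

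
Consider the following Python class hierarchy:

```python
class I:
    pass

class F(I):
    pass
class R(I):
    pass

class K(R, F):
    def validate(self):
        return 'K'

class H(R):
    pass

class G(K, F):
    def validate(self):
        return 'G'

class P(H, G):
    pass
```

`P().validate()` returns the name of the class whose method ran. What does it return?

L[P] = P + merge(L[H], L[G], [H G])
  take H:  [H R I object] + [G K R F I object] + [H G]
  take G:  [R I object] + [G K R F I object] + [G]
  take K:  [R I object] + [K R F I object]
  take R:  [R I object] + [R F I object]
  take F:  [I object] + [F I object]
  take I:  [I object] + [I object]
  take object:  [object] + [object]
MRO: P H G K R F I object
validate is defined in: G, K. First along the MRO is G.

G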